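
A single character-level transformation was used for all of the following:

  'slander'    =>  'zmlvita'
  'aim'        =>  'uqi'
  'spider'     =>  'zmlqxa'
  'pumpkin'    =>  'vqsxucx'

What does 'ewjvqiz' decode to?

Two steps: reverse the string, then apply a Caesar shift of +8.
Decoding ewjvqiz: shift back: e−8=w, w−8=o, j−8=b, v−8=n, q−8=i, i−8=a, z−8=r → wobniar; then reverse → rainbow.

rainbow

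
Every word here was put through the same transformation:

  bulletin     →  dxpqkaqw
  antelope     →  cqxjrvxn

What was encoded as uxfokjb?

subject

In bulletin: b→d is +2, u→x is +3, l→p is +4, l→q is +5 — the shift increases by 1 each position. Letter i (0-indexed) is shifted by i+2, so successive shifts are 2, 3, 4, ….
Reversing it on uxfokjb: u−2=s, x−3=u, f−4=b, o−5=j, k−6=e, j−7=c, b−8=t.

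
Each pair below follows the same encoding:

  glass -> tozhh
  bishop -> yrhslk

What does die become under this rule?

wrv

Each pair mirrors across the alphabet (g↔t, l↔o, a↔z): positions sum to 25. Each letter is replaced by its mirror in the alphabet: a↔z, b↔y, c↔x, and so on (the Atbash cipher).
On die: d↔w, i↔r, e↔v.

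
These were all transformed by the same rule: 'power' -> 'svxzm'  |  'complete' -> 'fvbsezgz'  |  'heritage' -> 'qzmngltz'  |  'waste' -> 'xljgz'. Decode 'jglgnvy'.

station

p(15)→s(18) and o(14)→v(21) fit y≡23x+11 (mod 26); the inverse of 23 mod 26 is 17. Treating letters as 0–25, the rule is x ↦ 23x + 11 (mod 26).
Decoding jglgnvy: j(9)→17·(9−11)≡18=s; g(6)→17·(6−11)≡19=t; l(11)→17·(11−11)≡0=a; g(6)→17·(6−11)≡19=t; n(13)→17·(13−11)≡8=i; v(21)→17·(21−11)≡14=o; y(24)→17·(24−11)≡13=n (all mod 26).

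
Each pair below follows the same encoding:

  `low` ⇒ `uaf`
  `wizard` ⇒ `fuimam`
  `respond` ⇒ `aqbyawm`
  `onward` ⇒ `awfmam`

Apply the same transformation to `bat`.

kmc

The rule splits by letter class: vowels +12, consonants +9.
Applying it to bat: b(cons)+9=k, a(vowel)+12=m, t(cons)+9=c.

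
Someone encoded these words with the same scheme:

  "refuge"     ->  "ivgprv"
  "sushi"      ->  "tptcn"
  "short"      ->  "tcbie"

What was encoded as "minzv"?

r(17)→i(8) and e(4)→v(21) fit y≡11x+3 (mod 26); the inverse of 11 mod 26 is 19. Each letter's alphabet position (a=0..z=25) is mapped through 11·x+3 mod 26 — an affine cipher.
Decoding minzv: m(12)→19·(12−3)≡15=p; i(8)→19·(8−3)≡17=r; n(13)→19·(13−3)≡8=i; z(25)→19·(25−3)≡2=c; v(21)→19·(21−3)≡4=e (all mod 26).

price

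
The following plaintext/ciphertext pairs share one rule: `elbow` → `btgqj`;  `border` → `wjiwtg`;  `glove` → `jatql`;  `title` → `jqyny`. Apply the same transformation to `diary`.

dwfni

The output letters match the input read backwards, each shifted +5: elbow reversed is woble. Read the word backwards and shift each letter +5.
Applying it to diary: reverse → yraid; then shift: y+5=d, r+5=w, a+5=f, i+5=n, d+5=i.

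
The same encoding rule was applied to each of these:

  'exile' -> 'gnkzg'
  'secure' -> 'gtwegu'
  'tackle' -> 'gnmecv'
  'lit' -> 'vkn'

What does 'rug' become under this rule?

iwt

The word is reversed, then every letter is shifted forward by 2.
For rug: reverse → gur; then shift: g+2=i, u+2=w, r+2=t.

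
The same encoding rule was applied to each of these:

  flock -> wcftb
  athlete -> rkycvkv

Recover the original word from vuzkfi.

This is a Caesar cipher with shift 17.
Reversing it on vuzkfi: v−17=e, u−17=d, z−17=i, k−17=t, f−17=o, i−17=r.

editor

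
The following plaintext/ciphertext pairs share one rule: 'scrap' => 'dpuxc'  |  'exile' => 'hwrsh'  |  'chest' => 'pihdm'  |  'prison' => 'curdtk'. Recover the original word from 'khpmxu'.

nectar

This is an affine cipher: with a=0,…,z=25, each position x becomes (9x+23) mod 26.
Reversing it on khpmxu: k(10)→3·(10−23)≡13=n; h(7)→3·(7−23)≡4=e; p(15)→3·(15−23)≡2=c; m(12)→3·(12−23)≡19=t; x(23)→3·(23−23)≡0=a; u(20)→3·(20−23)≡17=r (all mod 26).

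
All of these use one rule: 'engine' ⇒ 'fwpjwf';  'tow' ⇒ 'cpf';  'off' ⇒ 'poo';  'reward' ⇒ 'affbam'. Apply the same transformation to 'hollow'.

The shift depends on letter class: consonant n→w is +9, but vowel e→f is +1. Two shifts are in play — +1 for a/e/i/o/u, +9 for every other letter.
For hollow: h(cons)+9=q, o(vowel)+1=p, l(cons)+9=u, l(cons)+9=u, o(vowel)+1=p, w(cons)+9=f.

qpuupf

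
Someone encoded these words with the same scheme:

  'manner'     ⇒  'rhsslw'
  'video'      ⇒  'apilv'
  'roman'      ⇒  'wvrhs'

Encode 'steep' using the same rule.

xyllu

The shift depends on letter class: consonant m→r is +5, but vowel a→h is +7. Two shifts are in play — +7 for a/e/i/o/u, +5 for every other letter.
For steep: s(cons)+5=x, t(cons)+5=y, e(vowel)+7=l, e(vowel)+7=l, p(cons)+5=u.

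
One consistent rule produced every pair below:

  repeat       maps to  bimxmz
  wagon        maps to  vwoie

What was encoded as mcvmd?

venue

The output letters match the input read backwards, each shifted +8: repeat reversed is taeper. The word is reversed, then every letter is shifted forward by 8.
Undoing it on mcvmd: shift back: m−8=e, c−8=u, v−8=n, m−8=e, d−8=v → eunev; then reverse → venue.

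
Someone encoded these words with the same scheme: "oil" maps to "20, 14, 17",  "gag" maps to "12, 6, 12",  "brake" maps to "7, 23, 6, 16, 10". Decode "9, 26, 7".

dub

o is letter #15 and maps to 20: an offset of 5. The number is (letter's place in the alphabet, a=1) + 5.
Undoing it on 9, 26, 7: 9→(9−5)÷1=4=d, 26→(26−5)÷1=21=u, 7→(7−5)÷1=2=b.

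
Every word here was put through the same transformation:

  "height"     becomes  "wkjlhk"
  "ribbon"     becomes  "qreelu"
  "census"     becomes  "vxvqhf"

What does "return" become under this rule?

quxwhu

The output letters match the input read backwards, each shifted +3: height reversed is thgieh. Two steps: reverse the string, then apply a Caesar shift of +3.
On return: reverse → nruter; then shift: n+3=q, r+3=u, u+3=x, t+3=w, e+3=h, r+3=u.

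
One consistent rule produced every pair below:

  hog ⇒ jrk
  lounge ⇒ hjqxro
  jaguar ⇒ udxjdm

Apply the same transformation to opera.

The word is reversed, then every letter is shifted forward by 3.
For opera: reverse → arepo; then shift: a+3=d, r+3=u, e+3=h, p+3=s, o+3=r.

duhsr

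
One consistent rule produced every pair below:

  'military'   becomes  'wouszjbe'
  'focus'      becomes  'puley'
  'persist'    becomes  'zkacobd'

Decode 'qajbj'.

guard

Shifts by position in military: pos 0: m→w (+10), pos 1: i→o (+6), pos 2: l→u (+9), pos 3: i→s (+10), pos 4: t→z (+6), pos 5: a→j (+9) — repeating every 3. The shifts repeat in a cycle of length 3: positions 0,1,… shift by +10, +6, +9, then the pattern repeats.
Decoding qajbj: q−10=g, a−6=u, j−9=a, b−10=r, j−6=d.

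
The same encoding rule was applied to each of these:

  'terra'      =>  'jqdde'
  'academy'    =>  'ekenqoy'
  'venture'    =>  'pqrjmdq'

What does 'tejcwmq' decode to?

t(19)→j(9) and e(4)→q(16) fit y≡3x+4 (mod 26); the inverse of 3 mod 26 is 9. Each letter's alphabet position (a=0..z=25) is mapped through 3·x+4 mod 26 — an affine cipher.
Reversing it on tejcwmq: t(19)→9·(19−4)≡5=f; e(4)→9·(4−4)≡0=a; j(9)→9·(9−4)≡19=t; c(2)→9·(2−4)≡8=i; w(22)→9·(22−4)≡6=g; m(12)→9·(12−4)≡20=u; q(16)→9·(16−4)≡4=e (all mod 26).

fatigue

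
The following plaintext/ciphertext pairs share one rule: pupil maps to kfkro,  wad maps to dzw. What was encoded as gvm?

ten

This is the alphabet-reversal cipher (Atbash): a becomes z, b becomes y, etc.
Undoing it on gvm: g↔t, v↔e, m↔n.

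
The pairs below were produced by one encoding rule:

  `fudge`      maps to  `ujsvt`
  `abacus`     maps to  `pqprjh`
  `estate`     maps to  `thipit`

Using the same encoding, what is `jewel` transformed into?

It's a constant shift of +15 (ROT15).
Applying it to jewel: j+15=y, e+15=t, w+15=l, e+15=t, l+15=a.

ytlta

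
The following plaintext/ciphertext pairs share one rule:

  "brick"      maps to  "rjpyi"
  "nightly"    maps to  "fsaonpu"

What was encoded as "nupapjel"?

exciting

The output letters match the input read backwards, each shifted +7: brick reversed is kcirb. The word is reversed, then every letter is shifted forward by 7.
Decoding nupapjel: shift back: n−7=g, u−7=n, p−7=i, a−7=t, p−7=i, j−7=c, e−7=x, l−7=e → gniticxe; then reverse → exciting.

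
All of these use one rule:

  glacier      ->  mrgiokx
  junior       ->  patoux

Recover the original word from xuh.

Compare letters: g→m is +6, l→r is +6, a→g is +6 — a constant shift. Every letter moves 6 places later in the alphabet, wrapping around z→a.
Decoding xuh: x−6=r, u−6=o, h−6=b.

rob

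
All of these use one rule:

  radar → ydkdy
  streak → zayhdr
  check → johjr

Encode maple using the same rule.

The shift depends on letter class: consonant r→y is +7, but vowel a→d is +3. Two shifts are in play — +3 for a/e/i/o/u, +7 for every other letter.
Applying it to maple: m(cons)+7=t, a(vowel)+3=d, p(cons)+7=w, l(cons)+7=s, e(vowel)+3=h.

tdwsh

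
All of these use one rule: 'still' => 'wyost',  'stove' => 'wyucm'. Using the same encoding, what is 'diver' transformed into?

In still: s→w is +4, t→y is +5, i→o is +6, l→s is +7 — the shift increases by 1 each position. Letter i (0-indexed) is shifted by i+4, so successive shifts are 4, 5, 6, ….
For diver: d+4=h, i+5=n, v+6=b, e+7=l, r+8=z.

hnblz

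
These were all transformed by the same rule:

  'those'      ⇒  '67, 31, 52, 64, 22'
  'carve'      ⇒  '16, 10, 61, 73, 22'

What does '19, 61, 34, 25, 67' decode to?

drift

t(#20)→67 and h(#8)→31: differences scale by 3, so n = 3·pos + 7. Each letter becomes 3×(its alphabet position, a=1..z=26) + 7.
Undoing it on 19, 61, 34, 25, 67: 19→(19−7)÷3=4=d, 61→(61−7)÷3=18=r, 34→(34−7)÷3=9=i, 25→(25−7)÷3=6=f, 67→(67−7)÷3=20=t.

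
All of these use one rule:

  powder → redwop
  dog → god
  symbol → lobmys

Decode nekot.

token

The output letters match the input read backwards: powder reversed is redwop. The word is simply reversed.
Reversing it on nekot: then reverse → token.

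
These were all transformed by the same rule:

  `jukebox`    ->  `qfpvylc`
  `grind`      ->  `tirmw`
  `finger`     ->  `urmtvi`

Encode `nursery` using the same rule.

Each pair mirrors across the alphabet (j↔q, u↔f, k↔p): positions sum to 25. Each letter is replaced by its mirror in the alphabet: a↔z, b↔y, c↔x, and so on (the Atbash cipher).
For nursery: n↔m, u↔f, r↔i, s↔h, e↔v, r↔i, y↔b.

mfihvib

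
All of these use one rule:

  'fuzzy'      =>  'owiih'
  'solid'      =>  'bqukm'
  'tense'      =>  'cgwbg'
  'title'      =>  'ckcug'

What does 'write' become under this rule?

fakcg

The shift depends on letter class: consonant f→o is +9, but vowel u→w is +2. Vowels shift forward by 2 and consonants shift forward by 9.
On write: w(cons)+9=f, r(cons)+9=a, i(vowel)+2=k, t(cons)+9=c, e(vowel)+2=g.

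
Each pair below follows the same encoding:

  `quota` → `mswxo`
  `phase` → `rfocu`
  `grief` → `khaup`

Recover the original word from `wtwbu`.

ozone

q(16)→m(12) and u(20)→s(18) fit y≡21x+14 (mod 26); the inverse of 21 mod 26 is 5. Each letter's alphabet position (a=0..z=25) is mapped through 21·x+14 mod 26 — an affine cipher.
Reversing it on wtwbu: w(22)→5·(22−14)≡14=o; t(19)→5·(19−14)≡25=z; w(22)→5·(22−14)≡14=o; b(1)→5·(1−14)≡13=n; u(20)→5·(20−14)≡4=e (all mod 26).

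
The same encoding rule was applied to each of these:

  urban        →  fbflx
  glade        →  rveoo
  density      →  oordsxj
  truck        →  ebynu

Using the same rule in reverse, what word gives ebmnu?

Shifts by position in urban: pos 0: u→f (+11), pos 1: r→b (+10), pos 2: b→f (+4), pos 3: a→l (+11), pos 4: n→x (+10) — repeating every 3. It's a Vigenère-style cipher with numeric key [11,10,4]: position i shifts by key[i mod 3].
Undoing it on ebmnu: e−11=t, b−10=r, m−4=i, n−11=c, u−10=k.

trick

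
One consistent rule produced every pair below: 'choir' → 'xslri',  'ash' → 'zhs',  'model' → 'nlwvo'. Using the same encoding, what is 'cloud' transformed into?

xolfw

Each pair mirrors across the alphabet (c↔x, h↔s, o↔l): positions sum to 25. Each letter is replaced by its mirror in the alphabet: a↔z, b↔y, c↔x, and so on (the Atbash cipher).
For cloud: c↔x, l↔o, o↔l, u↔f, d↔w.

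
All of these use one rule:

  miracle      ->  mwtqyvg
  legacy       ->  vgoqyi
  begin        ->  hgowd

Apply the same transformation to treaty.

btgqbi

m(12)→m(12) and i(8)→w(22) fit y≡17x+16 (mod 26); the inverse of 17 mod 26 is 23. This is an affine cipher: with a=0,…,z=25, each position x becomes (17x+16) mod 26.
Applying it to treaty: t(19)→17·19+16≡1=b; r(17)→17·17+16≡19=t; e(4)→17·4+16≡6=g; a(0)→17·0+16≡16=q; t(19)→17·19+16≡1=b; y(24)→17·24+16≡8=i (all mod 26).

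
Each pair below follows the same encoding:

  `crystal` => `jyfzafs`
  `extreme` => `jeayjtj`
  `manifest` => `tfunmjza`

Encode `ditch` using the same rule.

knajo

The shift depends on letter class: consonant c→j is +7, but vowel a→f is +5. Two shifts are in play — +5 for a/e/i/o/u, +7 for every other letter.
Applying it to ditch: d(cons)+7=k, i(vowel)+5=n, t(cons)+7=a, c(cons)+7=j, h(cons)+7=o.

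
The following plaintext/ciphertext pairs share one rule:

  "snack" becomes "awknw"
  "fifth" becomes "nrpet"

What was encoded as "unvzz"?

melon

In snack: s→a is +8, n→w is +9, a→k is +10, c→n is +11 — the shift increases by 1 each position. Each letter shifts forward by (position + 8), i.e. 8, 9, 10, … — the shift grows by one for each successive letter.
Reversing it on unvzz: u−8=m, n−9=e, v−10=l, z−11=o, z−12=n.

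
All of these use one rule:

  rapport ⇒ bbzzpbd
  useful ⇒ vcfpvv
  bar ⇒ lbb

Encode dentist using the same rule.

The shift depends on letter class: consonant r→b is +10, but vowel a→b is +1. Two shifts are in play — +1 for a/e/i/o/u, +10 for every other letter.
On dentist: d(cons)+10=n, e(vowel)+1=f, n(cons)+10=x, t(cons)+10=d, i(vowel)+1=j, s(cons)+10=c, t(cons)+10=d.

nfxdjcd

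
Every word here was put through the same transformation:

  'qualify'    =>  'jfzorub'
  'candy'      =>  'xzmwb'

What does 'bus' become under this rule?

yfh

Each pair mirrors across the alphabet (q↔j, u↔f, a↔z): positions sum to 25. This is the alphabet-reversal cipher (Atbash): a becomes z, b becomes y, etc.
For bus: b↔y, u↔f, s↔h.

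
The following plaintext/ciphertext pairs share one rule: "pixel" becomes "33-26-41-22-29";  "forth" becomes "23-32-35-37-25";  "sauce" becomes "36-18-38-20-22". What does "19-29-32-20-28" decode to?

p is letter #16 and maps to 33: an offset of 17. Letters become their 1-based position plus 17 (so a→18, b→19, …).
Reversing it on 19-29-32-20-28: 19→(19−17)÷1=2=b, 29→(29−17)÷1=12=l, 32→(32−17)÷1=15=o, 20→(20−17)÷1=3=c, 28→(28−17)÷1=11=k.

block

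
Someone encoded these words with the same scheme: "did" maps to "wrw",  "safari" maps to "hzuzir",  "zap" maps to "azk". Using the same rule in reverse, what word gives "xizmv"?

crane

Letters are reflected about the middle of the alphabet (position → 25−position): Atbash.
Undoing it on xizmv: x↔c, i↔r, z↔a, m↔n, v↔e.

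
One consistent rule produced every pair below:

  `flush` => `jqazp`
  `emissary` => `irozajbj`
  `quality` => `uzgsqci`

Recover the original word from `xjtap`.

tenth

In flush: f→j is +4, l→q is +5, u→a is +6, s→z is +7 — the shift increases by 1 each position. Letter i (0-indexed) is shifted by i+4, so successive shifts are 4, 5, 6, ….
Reversing it on xjtap: x−4=t, j−5=e, t−6=n, a−7=t, p−8=h.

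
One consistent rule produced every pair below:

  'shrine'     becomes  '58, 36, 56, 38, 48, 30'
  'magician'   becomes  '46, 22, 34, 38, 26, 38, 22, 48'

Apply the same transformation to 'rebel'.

With a=1..z=26, the number is 2·pos + 20.
For rebel: r=18→56, e=5→30, b=2→24, e=5→30, l=12→44.

56, 30, 24, 30, 44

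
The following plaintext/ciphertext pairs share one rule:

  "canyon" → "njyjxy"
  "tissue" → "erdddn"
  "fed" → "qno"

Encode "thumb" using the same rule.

esdxm

The shift depends on letter class: consonant c→n is +11, but vowel a→j is +9. The rule splits by letter class: vowels +9, consonants +11.
Applying it to thumb: t(cons)+11=e, h(cons)+11=s, u(vowel)+9=d, m(cons)+11=x, b(cons)+11=m.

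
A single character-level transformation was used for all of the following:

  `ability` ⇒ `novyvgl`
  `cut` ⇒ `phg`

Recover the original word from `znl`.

may

Compare letters: a→n is +13, b→o is +13, i→v is +13 — a constant shift. Every letter moves 13 places later in the alphabet, wrapping around z→a.
Undoing it on znl: z−13=m, n−13=a, l−13=y.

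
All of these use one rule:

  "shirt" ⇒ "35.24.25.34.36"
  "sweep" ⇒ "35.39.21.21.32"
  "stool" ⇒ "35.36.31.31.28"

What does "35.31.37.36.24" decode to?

south

Each letter is replaced by its alphabet position (a=1..z=26) + 16.
Undoing it on 35.31.37.36.24: 35→(35−16)÷1=19=s, 31→(31−16)÷1=15=o, 37→(37−16)÷1=21=u, 36→(36−16)÷1=20=t, 24→(24−16)÷1=8=h.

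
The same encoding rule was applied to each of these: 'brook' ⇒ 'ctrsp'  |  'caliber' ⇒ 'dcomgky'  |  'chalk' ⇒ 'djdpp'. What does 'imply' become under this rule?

In brook: b→c is +1, r→t is +2, o→r is +3, o→s is +4 — the shift increases by 1 each position. The shift increases by 1 at each position, starting from +1: 1, 2, 3, ….
For imply: i+1=j, m+2=o, p+3=s, l+4=p, y+5=d.

jospd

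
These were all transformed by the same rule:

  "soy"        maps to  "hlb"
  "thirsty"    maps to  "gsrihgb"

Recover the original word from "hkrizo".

spiral

Letters are reflected about the middle of the alphabet (position → 25−position): Atbash.
Undoing it on hkrizo: h↔s, k↔p, r↔i, i↔r, z↔a, o↔l.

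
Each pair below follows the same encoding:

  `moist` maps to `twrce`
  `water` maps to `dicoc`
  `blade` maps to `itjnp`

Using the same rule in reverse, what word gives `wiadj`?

party

The shift increases by 1 at each position, starting from +7: 7, 8, 9, ….
Reversing it on wiadj: w−7=p, i−8=a, a−9=r, d−10=t, j−11=y.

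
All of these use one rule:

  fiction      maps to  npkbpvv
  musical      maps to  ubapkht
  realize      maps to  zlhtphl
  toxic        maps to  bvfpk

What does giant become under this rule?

Two shifts are in play — +7 for a/e/i/o/u, +8 for every other letter.
For giant: g(cons)+8=o, i(vowel)+7=p, a(vowel)+7=h, n(cons)+8=v, t(cons)+8=b.

ophvb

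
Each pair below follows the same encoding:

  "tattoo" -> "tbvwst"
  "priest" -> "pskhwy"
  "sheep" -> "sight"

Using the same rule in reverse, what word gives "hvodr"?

The shift increases by 1 at each position, starting from +0: 0, 1, 2, ….
Reversing it on hvodr: h−0=h, v−1=u, o−2=m, d−3=a, r−4=n.

human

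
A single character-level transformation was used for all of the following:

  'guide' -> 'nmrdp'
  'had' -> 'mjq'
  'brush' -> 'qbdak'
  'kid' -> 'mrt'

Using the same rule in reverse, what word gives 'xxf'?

woo

The output letters match the input read backwards, each shifted +9: guide reversed is ediug. Read the word backwards and shift each letter +9.
Undoing it on xxf: shift back: x−9=o, x−9=o, f−9=w → oow; then reverse → woo.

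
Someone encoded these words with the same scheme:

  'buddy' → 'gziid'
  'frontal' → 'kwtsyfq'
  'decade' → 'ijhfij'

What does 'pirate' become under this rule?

Compare letters: b→g is +5, u→z is +5, d→i is +5 — a constant shift. This is a Caesar cipher with shift 5.
For pirate: p+5=u, i+5=n, r+5=w, a+5=f, t+5=y, e+5=j.

unwfyj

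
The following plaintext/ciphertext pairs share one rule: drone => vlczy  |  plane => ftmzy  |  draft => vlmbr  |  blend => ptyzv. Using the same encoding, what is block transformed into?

Treating letters as 0–25, the rule is x ↦ 3x + 12 (mod 26).
On block: b(1)→3·1+12≡15=p; l(11)→3·11+12≡19=t; o(14)→3·14+12≡2=c; c(2)→3·2+12≡18=s; k(10)→3·10+12≡16=q (all mod 26).

ptcsq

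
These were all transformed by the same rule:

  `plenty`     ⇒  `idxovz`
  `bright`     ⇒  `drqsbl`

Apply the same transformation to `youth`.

rdeyi

The output letters match the input read backwards, each shifted +10: plenty reversed is ytnelp. Read the word backwards and shift each letter +10.
For youth: reverse → htuoy; then shift: h+10=r, t+10=d, u+10=e, o+10=y, y+10=i.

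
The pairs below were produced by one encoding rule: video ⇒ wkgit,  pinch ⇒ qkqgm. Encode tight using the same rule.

Letter i (0-indexed) is shifted by i+1, so successive shifts are 1, 2, 3, ….
For tight: t+1=u, i+2=k, g+3=j, h+4=l, t+5=y.

ukjly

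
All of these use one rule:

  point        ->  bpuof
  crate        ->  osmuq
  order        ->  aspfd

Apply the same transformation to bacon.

nbopz

It's a Vigenère-style cipher with numeric key [12,1]: position i shifts by key[i mod 2].
For bacon: b+12=n, a+1=b, c+12=o, o+1=p, n+12=z.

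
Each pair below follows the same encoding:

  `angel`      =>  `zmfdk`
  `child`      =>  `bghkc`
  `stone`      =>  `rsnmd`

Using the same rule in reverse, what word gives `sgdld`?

theme

Compare letters: a→z is +25, n→m is +25, g→f is +25 — a constant shift. Every letter moves 25 places later in the alphabet, wrapping around z→a.
Undoing it on sgdld: s−25=t, g−25=h, d−25=e, l−25=m, d−25=e.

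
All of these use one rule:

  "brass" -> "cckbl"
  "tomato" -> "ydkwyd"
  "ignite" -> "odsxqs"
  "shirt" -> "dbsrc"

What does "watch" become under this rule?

rmdkg

The output letters match the input read backwards, each shifted +10: brass reversed is ssarb. Two steps: reverse the string, then apply a Caesar shift of +10.
On watch: reverse → hctaw; then shift: h+10=r, c+10=m, t+10=d, a+10=k, w+10=g.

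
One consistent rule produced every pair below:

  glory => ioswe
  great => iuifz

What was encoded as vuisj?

trend

Each letter shifts forward by (position + 2), i.e. 2, 3, 4, … — the shift grows by one for each successive letter.
Reversing it on vuisj: v−2=t, u−3=r, i−4=e, s−5=n, j−6=d.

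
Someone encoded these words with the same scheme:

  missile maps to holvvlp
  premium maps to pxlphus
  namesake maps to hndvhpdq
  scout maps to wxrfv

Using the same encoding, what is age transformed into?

The output letters match the input read backwards, each shifted +3: missile reversed is elissim. The word is reversed, then every letter is shifted forward by 3.
On age: reverse → ega; then shift: e+3=h, g+3=j, a+3=d.

hjd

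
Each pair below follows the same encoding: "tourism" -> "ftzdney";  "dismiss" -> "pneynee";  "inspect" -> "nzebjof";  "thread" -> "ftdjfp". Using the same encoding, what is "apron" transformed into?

fbdtz

The shift depends on letter class: consonant t→f is +12, but vowel o→t is +5. Two shifts are in play — +5 for a/e/i/o/u, +12 for every other letter.
On apron: a(vowel)+5=f, p(cons)+12=b, r(cons)+12=d, o(vowel)+5=t, n(cons)+12=z.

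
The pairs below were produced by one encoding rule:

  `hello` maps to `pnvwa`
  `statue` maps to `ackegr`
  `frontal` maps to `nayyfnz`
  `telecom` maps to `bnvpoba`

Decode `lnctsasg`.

designer

In hello: h→p is +8, e→n is +9, l→v is +10, l→w is +11 — the shift increases by 1 each position. Letter i (0-indexed) is shifted by i+8, so successive shifts are 8, 9, 10, ….
Decoding lnctsasg: l−8=d, n−9=e, c−10=s, t−11=i, s−12=g, a−13=n, s−14=e, g−15=r.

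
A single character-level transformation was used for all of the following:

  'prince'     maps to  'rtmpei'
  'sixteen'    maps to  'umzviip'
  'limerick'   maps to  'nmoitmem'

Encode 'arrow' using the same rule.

ettsy

The shift depends on letter class: consonant p→r is +2, but vowel i→m is +4. Vowels shift forward by 4 and consonants shift forward by 2.
On arrow: a(vowel)+4=e, r(cons)+2=t, r(cons)+2=t, o(vowel)+4=s, w(cons)+2=y.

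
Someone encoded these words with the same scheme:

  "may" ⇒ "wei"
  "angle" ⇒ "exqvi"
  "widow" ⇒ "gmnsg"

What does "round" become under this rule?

The rule splits by letter class: vowels +4, consonants +10.
On round: r(cons)+10=b, o(vowel)+4=s, u(vowel)+4=y, n(cons)+10=x, d(cons)+10=n.

bsyxn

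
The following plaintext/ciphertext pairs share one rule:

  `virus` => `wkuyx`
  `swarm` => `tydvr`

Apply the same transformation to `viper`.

In virus: v→w is +1, i→k is +2, r→u is +3, u→y is +4 — the shift increases by 1 each position. Letter i (0-indexed) is shifted by i+1, so successive shifts are 1, 2, 3, ….
For viper: v+1=w, i+2=k, p+3=s, e+4=i, r+5=w.

wksiw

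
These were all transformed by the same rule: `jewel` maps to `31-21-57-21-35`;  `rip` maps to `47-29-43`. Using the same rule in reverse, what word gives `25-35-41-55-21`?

With a=1..z=26, the number is 2·pos + 11.
Decoding 25-35-41-55-21: 25→(25−11)÷2=7=g, 35→(35−11)÷2=12=l, 41→(41−11)÷2=15=o, 55→(55−11)÷2=22=v, 21→(21−11)÷2=5=e.

glove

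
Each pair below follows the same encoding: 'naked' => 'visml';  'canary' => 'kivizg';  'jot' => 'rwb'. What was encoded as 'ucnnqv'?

muffin

Compare letters: n→v is +8, a→i is +8, k→s is +8 — a constant shift. It's a constant shift of +8 (ROT8).
Undoing it on ucnnqv: u−8=m, c−8=u, n−8=f, n−8=f, q−8=i, v−8=n.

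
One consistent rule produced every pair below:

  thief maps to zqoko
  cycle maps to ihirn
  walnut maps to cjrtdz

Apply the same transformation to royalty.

Shifts by position in thief: pos 0: t→z (+6), pos 1: h→q (+9), pos 2: i→o (+6), pos 3: e→k (+6), pos 4: f→o (+9) — repeating every 3. A repeating key of period 3 is used — shifts +6, +9, +6 over and over.
On royalty: r+6=x, o+9=x, y+6=e, a+6=g, l+9=u, t+6=z, y+6=e.

xxeguze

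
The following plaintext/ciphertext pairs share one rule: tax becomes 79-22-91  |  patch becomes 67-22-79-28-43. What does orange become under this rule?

t(#20)→79 and a(#1)→22: differences scale by 3, so n = 3·pos + 19. Each letter becomes 3×(its alphabet position, a=1..z=26) + 19.
For orange: o=15→64, r=18→73, a=1→22, n=14→61, g=7→40, e=5→34.

64-73-22-61-40-34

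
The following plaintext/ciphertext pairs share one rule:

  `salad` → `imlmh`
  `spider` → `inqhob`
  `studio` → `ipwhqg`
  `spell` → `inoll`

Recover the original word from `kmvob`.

wafer

s(18)→i(8) and a(0)→m(12) fit y≡7x+12 (mod 26); the inverse of 7 mod 26 is 15. Each letter's alphabet position (a=0..z=25) is mapped through 7·x+12 mod 26 — an affine cipher.
Reversing it on kmvob: k(10)→15·(10−12)≡22=w; m(12)→15·(12−12)≡0=a; v(21)→15·(21−12)≡5=f; o(14)→15·(14−12)≡4=e; b(1)→15·(1−12)≡17=r (all mod 26).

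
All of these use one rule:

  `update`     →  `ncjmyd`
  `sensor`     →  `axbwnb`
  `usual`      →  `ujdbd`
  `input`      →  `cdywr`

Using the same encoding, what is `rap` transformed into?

yja

Read the word backwards and shift each letter +9.
On rap: reverse → par; then shift: p+9=y, a+9=j, r+9=a.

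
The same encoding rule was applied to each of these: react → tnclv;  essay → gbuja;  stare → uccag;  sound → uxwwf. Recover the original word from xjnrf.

valid

Shifts by position in react: pos 0: r→t (+2), pos 1: e→n (+9), pos 2: a→c (+2), pos 3: c→l (+9) — repeating every 2. The shifts repeat in a cycle of length 2: positions 0,1,… shift by +2, +9, then the pattern repeats.
Decoding xjnrf: x−2=v, j−9=a, n−2=l, r−9=i, f−2=d.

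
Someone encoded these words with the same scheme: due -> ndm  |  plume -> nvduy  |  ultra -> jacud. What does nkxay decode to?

The output letters match the input read backwards, each shifted +9: due reversed is eud. Read the word backwards and shift each letter +9.
Undoing it on nkxay: shift back: n−9=e, k−9=b, x−9=o, a−9=r, y−9=p → eborp; then reverse → probe.

probe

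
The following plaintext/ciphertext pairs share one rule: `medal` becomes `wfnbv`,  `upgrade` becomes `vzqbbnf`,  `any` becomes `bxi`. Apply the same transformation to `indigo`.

jxnjqp

The shift depends on letter class: consonant m→w is +10, but vowel e→f is +1. Two shifts are in play — +1 for a/e/i/o/u, +10 for every other letter.
For indigo: i(vowel)+1=j, n(cons)+10=x, d(cons)+10=n, i(vowel)+1=j, g(cons)+10=q, o(vowel)+1=p.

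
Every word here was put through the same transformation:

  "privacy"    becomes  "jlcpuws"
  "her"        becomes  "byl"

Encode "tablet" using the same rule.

Compare letters: p→j is +20, r→l is +20, i→c is +20 — a constant shift. This is a Caesar cipher with shift 20.
On tablet: t+20=n, a+20=u, b+20=v, l+20=f, e+20=y, t+20=n.

nuvfyn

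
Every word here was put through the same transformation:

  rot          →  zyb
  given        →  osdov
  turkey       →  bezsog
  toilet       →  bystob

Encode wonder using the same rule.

The shift depends on letter class: consonant r→z is +8, but vowel o→y is +10. Vowels shift forward by 10 and consonants shift forward by 8.
On wonder: w(cons)+8=e, o(vowel)+10=y, n(cons)+8=v, d(cons)+8=l, e(vowel)+10=o, r(cons)+8=z.

eyvloz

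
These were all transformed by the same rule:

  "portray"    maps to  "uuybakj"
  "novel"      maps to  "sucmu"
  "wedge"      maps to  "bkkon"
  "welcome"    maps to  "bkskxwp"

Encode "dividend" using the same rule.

iocqmoyp

In portray: p→u is +5, o→u is +6, r→y is +7, t→b is +8 — the shift increases by 1 each position. Each letter shifts forward by (position + 5), i.e. 5, 6, 7, … — the shift grows by one for each successive letter.
On dividend: d+5=i, i+6=o, v+7=c, i+8=q, d+9=m, e+10=o, n+11=y, d+12=p.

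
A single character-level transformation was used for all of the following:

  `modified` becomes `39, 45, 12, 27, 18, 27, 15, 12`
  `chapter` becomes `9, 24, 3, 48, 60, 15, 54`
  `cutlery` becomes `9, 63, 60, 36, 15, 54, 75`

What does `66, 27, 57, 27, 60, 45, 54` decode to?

visitor

The formula is n = 3×(alphabet index, a=1).
Undoing it on 66, 27, 57, 27, 60, 45, 54: 66→(66−0)÷3=22=v, 27→(27−0)÷3=9=i, 57→(57−0)÷3=19=s, 27→(27−0)÷3=9=i, 60→(60−0)÷3=20=t, 45→(45−0)÷3=15=o, 54→(54−0)÷3=18=r.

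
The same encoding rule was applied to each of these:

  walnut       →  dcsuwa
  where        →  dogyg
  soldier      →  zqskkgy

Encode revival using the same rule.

ygckccs

The shift depends on letter class: consonant w→d is +7, but vowel a→c is +2. The rule splits by letter class: vowels +2, consonants +7.
Applying it to revival: r(cons)+7=y, e(vowel)+2=g, v(cons)+7=c, i(vowel)+2=k, v(cons)+7=c, a(vowel)+2=c, l(cons)+7=s.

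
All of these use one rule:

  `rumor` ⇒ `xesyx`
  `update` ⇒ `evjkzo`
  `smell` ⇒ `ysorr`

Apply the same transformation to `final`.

lstkr

The shift depends on letter class: consonant r→x is +6, but vowel u→e is +10. Two shifts are in play — +10 for a/e/i/o/u, +6 for every other letter.
For final: f(cons)+6=l, i(vowel)+10=s, n(cons)+6=t, a(vowel)+10=k, l(cons)+6=r.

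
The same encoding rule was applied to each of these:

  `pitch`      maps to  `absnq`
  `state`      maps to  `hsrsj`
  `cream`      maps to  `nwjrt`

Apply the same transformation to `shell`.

Each letter's alphabet position (a=0..z=25) is mapped through 11·x+17 mod 26 — an affine cipher.
On shell: s(18)→11·18+17≡7=h; h(7)→11·7+17≡16=q; e(4)→11·4+17≡9=j; l(11)→11·11+17≡8=i; l(11)→11·11+17≡8=i (all mod 26).

hqjii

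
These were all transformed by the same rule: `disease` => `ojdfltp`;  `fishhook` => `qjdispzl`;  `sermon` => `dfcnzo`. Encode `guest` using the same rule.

Shifts by position in disease: pos 0: d→o (+11), pos 1: i→j (+1), pos 2: s→d (+11), pos 3: e→f (+1) — repeating every 2. It's a Vigenère-style cipher with numeric key [11,1]: position i shifts by key[i mod 2].
Applying it to guest: g+11=r, u+1=v, e+11=p, s+1=t, t+11=e.

rvpte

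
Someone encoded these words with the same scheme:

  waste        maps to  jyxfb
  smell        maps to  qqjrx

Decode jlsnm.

hinge

The output letters match the input read backwards, each shifted +5: waste reversed is etsaw. Two steps: reverse the string, then apply a Caesar shift of +5.
Undoing it on jlsnm: shift back: j−5=e, l−5=g, s−5=n, n−5=i, m−5=h → egnih; then reverse → hinge.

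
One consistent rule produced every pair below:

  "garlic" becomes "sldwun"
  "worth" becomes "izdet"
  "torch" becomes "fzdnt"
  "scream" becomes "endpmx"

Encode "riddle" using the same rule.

Shifts by position in garlic: pos 0: g→s (+12), pos 1: a→l (+11), pos 2: r→d (+12), pos 3: l→w (+11) — repeating every 2. A repeating key of period 2 is used — shifts +12, +11 over and over.
For riddle: r+12=d, i+11=t, d+12=p, d+11=o, l+12=x, e+11=p.

dtpoxp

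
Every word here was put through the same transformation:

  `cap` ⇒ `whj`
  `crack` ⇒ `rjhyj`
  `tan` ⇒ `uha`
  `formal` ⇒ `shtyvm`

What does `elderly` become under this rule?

Two steps: reverse the string, then apply a Caesar shift of +7.
On elderly: reverse → ylredle; then shift: y+7=f, l+7=s, r+7=y, e+7=l, d+7=k, l+7=s, e+7=l.

fsylksl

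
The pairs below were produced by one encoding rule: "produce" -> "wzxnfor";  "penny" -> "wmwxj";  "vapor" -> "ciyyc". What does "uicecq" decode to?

nature

In produce: p→w is +7, r→z is +8, o→x is +9, d→n is +10 — the shift increases by 1 each position. The shift increases by 1 at each position, starting from +7: 7, 8, 9, ….
Undoing it on uicecq: u−7=n, i−8=a, c−9=t, e−10=u, c−11=r, q−12=e.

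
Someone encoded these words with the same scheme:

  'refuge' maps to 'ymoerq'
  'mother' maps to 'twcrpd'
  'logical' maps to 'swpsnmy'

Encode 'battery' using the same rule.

The shift increases by 1 at each position, starting from +7: 7, 8, 9, ….
For battery: b+7=i, a+8=i, t+9=c, t+10=d, e+11=p, r+12=d, y+13=l.

iicdpdl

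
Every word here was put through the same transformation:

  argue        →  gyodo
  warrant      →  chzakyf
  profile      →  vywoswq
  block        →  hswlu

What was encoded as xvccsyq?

routine

In argue: a→g is +6, r→y is +7, g→o is +8, u→d is +9 — the shift increases by 1 each position. Each letter shifts forward by (position + 6), i.e. 6, 7, 8, … — the shift grows by one for each successive letter.
Decoding xvccsyq: x−6=r, v−7=o, c−8=u, c−9=t, s−10=i, y−11=n, q−12=e.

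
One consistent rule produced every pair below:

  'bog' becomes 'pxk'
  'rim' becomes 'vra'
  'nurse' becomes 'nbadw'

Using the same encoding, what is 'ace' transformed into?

The output letters match the input read backwards, each shifted +9: bog reversed is gob. Read the word backwards and shift each letter +9.
For ace: reverse → eca; then shift: e+9=n, c+9=l, a+9=j.

nlj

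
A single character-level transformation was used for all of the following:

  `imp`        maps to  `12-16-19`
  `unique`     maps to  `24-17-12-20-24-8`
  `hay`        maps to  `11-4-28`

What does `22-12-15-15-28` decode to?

i is letter #9 and maps to 12: an offset of 3. Letters become their 1-based position plus 3 (so a→4, b→5, …).
Undoing it on 22-12-15-15-28: 22→(22−3)÷1=19=s, 12→(12−3)÷1=9=i, 15→(15−3)÷1=12=l, 15→(15−3)÷1=12=l, 28→(28−3)÷1=25=y.

silly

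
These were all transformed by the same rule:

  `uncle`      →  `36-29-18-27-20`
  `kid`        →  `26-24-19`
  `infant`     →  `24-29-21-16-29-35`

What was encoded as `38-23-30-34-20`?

whose

u is letter #21 and maps to 36: an offset of 15. Letters become their 1-based position plus 15 (so a→16, b→17, …).
Decoding 38-23-30-34-20: 38→(38−15)÷1=23=w, 23→(23−15)÷1=8=h, 30→(30−15)÷1=15=o, 34→(34−15)÷1=19=s, 20→(20−15)÷1=5=e.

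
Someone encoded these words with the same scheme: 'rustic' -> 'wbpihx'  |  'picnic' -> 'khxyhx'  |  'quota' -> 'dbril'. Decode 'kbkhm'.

pupil

r(17)→w(22) and u(20)→b(1) fit y≡19x+11 (mod 26); the inverse of 19 mod 26 is 11. Each letter's alphabet position (a=0..z=25) is mapped through 19·x+11 mod 26 — an affine cipher.
Reversing it on kbkhm: k(10)→11·(10−11)≡15=p; b(1)→11·(1−11)≡20=u; k(10)→11·(10−11)≡15=p; h(7)→11·(7−11)≡8=i; m(12)→11·(12−11)≡11=l (all mod 26).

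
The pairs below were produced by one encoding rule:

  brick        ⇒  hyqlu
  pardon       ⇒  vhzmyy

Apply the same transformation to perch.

Letter i (0-indexed) is shifted by i+6, so successive shifts are 6, 7, 8, ….
For perch: p+6=v, e+7=l, r+8=z, c+9=l, h+10=r.

vlzlr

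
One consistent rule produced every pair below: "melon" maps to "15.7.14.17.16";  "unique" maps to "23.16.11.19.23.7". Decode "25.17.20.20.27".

worry

Each letter is replaced by its alphabet position (a=1..z=26) + 2.
Undoing it on 25.17.20.20.27: 25→(25−2)÷1=23=w, 17→(17−2)÷1=15=o, 20→(20−2)÷1=18=r, 20→(20−2)÷1=18=r, 27→(27−2)÷1=25=y.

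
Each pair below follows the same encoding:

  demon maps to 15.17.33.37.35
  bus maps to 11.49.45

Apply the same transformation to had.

23.9.15

d(#4)→15 and e(#5)→17: differences scale by 2, so n = 2·pos + 7. With a=1..z=26, the number is 2·pos + 7.
Applying it to had: h=8→23, a=1→9, d=4→15.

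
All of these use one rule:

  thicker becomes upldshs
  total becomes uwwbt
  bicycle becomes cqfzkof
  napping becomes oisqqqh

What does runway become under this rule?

scqxib

Shifts by position in thicker: pos 0: t→u (+1), pos 1: h→p (+8), pos 2: i→l (+3), pos 3: c→d (+1), pos 4: k→s (+8), pos 5: e→h (+3) — repeating every 3. A repeating key of period 3 is used — shifts +1, +8, +3 over and over.
For runway: r+1=s, u+8=c, n+3=q, w+1=x, a+8=i, y+3=b.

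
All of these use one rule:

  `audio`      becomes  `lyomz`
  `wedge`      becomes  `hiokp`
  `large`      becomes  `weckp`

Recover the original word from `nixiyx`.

cement

The shifts repeat in a cycle of length 2: positions 0,1,… shift by +11, +4, then the pattern repeats.
Undoing it on nixiyx: n−11=c, i−4=e, x−11=m, i−4=e, y−11=n, x−4=t.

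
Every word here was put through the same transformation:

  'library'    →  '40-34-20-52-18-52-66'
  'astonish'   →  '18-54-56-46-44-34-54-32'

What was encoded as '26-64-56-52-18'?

l(#12)→40 and i(#9)→34: differences scale by 2, so n = 2·pos + 16. The formula is n = 2×(alphabet index, a=1) + 16.
Undoing it on 26-64-56-52-18: 26→(26−16)÷2=5=e, 64→(64−16)÷2=24=x, 56→(56−16)÷2=20=t, 52→(52−16)÷2=18=r, 18→(18−16)÷2=1=a.

extra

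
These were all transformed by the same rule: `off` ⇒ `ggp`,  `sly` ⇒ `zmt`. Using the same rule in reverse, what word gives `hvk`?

jug

The output letters match the input read backwards, each shifted +1: off reversed is ffo. The word is reversed, then every letter is shifted forward by 1.
Decoding hvk: shift back: h−1=g, v−1=u, k−1=j → guj; then reverse → jug.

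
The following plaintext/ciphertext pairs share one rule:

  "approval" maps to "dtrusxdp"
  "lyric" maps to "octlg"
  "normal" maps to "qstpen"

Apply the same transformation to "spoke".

A repeating key of period 3 is used — shifts +3, +4, +2 over and over.
For spoke: s+3=v, p+4=t, o+2=q, k+3=n, e+4=i.

vtqni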